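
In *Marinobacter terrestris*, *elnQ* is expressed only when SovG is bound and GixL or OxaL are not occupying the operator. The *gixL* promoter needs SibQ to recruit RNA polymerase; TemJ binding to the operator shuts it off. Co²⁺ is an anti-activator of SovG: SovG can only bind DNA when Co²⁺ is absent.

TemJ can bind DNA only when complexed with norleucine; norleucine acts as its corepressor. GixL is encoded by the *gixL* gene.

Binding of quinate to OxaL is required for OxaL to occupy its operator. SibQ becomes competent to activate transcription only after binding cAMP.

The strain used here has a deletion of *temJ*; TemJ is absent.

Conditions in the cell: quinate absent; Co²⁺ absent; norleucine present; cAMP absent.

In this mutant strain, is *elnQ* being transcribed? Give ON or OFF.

TemJ is non-functional in this strain, so it has no effect.
cAMP is absent, so SibQ is inactive.
Required activator SibQ is absent, so *gixL* is not transcribed.
So GixL is not produced.
Quinate is absent, so OxaL is inactive.
Co²⁺ is absent, so SovG is active.
No repressor is bound and SovG is active, so *elnQ* is transcribed.

ON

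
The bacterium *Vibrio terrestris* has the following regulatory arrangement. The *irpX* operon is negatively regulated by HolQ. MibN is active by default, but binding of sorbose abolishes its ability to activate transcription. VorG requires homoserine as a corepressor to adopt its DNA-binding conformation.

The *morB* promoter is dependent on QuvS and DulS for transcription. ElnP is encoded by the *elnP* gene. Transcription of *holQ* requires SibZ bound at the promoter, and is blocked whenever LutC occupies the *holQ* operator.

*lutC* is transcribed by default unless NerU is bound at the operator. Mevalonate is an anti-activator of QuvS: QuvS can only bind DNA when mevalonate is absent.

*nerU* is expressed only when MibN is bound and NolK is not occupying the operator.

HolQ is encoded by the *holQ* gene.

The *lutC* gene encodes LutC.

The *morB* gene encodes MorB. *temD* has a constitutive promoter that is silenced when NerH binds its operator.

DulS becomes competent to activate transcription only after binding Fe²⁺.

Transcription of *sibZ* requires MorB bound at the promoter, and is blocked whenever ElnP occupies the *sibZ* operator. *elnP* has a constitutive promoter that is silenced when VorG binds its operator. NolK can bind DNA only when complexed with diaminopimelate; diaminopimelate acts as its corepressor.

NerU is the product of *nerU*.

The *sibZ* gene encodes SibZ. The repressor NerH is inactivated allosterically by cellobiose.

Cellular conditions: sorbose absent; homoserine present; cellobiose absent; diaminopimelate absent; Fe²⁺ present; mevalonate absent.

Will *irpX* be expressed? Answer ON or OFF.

Diaminopimelate is absent, so NolK is inactive.
Sorbose is absent, so MibN is active.
No repressor is bound and MibN is active, so *nerU* is transcribed.
So NerU is produced and active.
With repressor NerU bound, *lutC* is not transcribed.
So LutC is not produced.
Homoserine is present, so VorG is active.
With repressor VorG bound, *elnP* is not transcribed.
So ElnP is not produced.
Mevalonate is absent, so QuvS is active.
Fe²⁺ is present, so DulS is active.
No repressor is bound and QuvS and DulS are active, so *morB* is transcribed.
So MorB is produced and active.
No repressor is bound and MorB is active, so *sibZ* is transcribed.
So SibZ is produced and active.
No repressor is bound and SibZ is active, so *holQ* is transcribed.
So HolQ is produced and active.
With repressor HolQ bound, *irpX* is not transcribed.

OFF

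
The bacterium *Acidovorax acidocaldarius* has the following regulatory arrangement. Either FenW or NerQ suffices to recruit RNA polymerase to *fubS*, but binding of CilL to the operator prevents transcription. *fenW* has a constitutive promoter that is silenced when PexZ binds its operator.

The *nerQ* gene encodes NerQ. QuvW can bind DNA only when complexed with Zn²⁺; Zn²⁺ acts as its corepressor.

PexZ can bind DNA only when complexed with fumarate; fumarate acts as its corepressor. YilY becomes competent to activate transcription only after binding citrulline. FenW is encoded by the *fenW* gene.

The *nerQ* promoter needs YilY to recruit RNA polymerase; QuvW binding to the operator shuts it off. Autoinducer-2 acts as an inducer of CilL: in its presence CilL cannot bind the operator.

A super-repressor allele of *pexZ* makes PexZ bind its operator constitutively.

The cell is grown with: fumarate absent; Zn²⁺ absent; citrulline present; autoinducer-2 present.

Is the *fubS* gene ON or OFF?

ON

Autoinducer-2 is present, so CilL is inactive.
PexZ is constitutively active in this strain.
With repressor PexZ bound, *fenW* is not transcribed.
So FenW is not produced.
Zn²⁺ is absent, so QuvW is inactive.
Citrulline is present, so YilY is active.
No repressor is bound and YilY is active, so *nerQ* is transcribed.
So NerQ is produced and active.
Activator NerQ is present, so *fubS* is transcribed.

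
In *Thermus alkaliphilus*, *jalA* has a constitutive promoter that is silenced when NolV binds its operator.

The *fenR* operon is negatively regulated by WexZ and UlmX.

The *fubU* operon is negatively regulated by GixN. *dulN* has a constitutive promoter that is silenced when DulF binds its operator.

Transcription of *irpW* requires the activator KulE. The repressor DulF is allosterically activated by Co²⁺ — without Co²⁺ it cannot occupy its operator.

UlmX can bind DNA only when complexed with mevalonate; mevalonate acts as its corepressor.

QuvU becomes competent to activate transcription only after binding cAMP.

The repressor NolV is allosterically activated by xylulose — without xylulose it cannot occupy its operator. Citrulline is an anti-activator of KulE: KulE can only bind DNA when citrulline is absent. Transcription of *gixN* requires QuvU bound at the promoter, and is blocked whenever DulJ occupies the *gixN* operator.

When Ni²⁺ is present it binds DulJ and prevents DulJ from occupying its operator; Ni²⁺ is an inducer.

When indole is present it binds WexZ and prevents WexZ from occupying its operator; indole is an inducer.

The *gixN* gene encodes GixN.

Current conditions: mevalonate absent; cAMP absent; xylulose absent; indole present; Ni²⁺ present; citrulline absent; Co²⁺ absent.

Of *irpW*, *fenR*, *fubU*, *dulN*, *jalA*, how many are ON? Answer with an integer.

Citrulline is absent, so KulE is active.
No repressor is bound and KulE is active, so *irpW* is transcribed.
→ *irpW* is ON.
Indole is present, so WexZ is inactive.
Mevalonate is absent, so UlmX is inactive.
With no repressor bound, *fenR* is transcribed.
→ *fenR* is ON.
cAMP is absent, so QuvU is inactive.
Ni²⁺ is present, so DulJ is inactive.
Required activator QuvU is absent, so *gixN* is not transcribed.
So GixN is not produced.
With no repressor bound, *fubU* is transcribed.
→ *fubU* is ON.
Co²⁺ is absent, so DulF is inactive.
With no repressor bound, *dulN* is transcribed.
→ *dulN* is ON.
Xylulose is absent, so NolV is inactive.
With no repressor bound, *jalA* is transcribed.
→ *jalA* is ON.
5 of the 5 genes are transcribed.

5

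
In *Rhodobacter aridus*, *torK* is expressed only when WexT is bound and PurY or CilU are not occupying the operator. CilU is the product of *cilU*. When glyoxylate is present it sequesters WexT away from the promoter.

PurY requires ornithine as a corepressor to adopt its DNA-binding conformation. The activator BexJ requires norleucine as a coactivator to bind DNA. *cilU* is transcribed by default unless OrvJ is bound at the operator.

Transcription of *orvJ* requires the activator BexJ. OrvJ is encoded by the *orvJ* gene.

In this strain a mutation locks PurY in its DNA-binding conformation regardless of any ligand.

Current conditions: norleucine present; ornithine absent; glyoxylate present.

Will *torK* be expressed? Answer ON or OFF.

OFF

PurY is constitutively active in this strain.
Norleucine is present, so BexJ is active.
No repressor is bound and BexJ is active, so *orvJ* is transcribed.
So OrvJ is produced and active.
With repressor OrvJ bound, *cilU* is not transcribed.
So CilU is not produced.
Glyoxylate is present, so WexT is inactive.
With repressor PurY bound, *torK* is not transcribed.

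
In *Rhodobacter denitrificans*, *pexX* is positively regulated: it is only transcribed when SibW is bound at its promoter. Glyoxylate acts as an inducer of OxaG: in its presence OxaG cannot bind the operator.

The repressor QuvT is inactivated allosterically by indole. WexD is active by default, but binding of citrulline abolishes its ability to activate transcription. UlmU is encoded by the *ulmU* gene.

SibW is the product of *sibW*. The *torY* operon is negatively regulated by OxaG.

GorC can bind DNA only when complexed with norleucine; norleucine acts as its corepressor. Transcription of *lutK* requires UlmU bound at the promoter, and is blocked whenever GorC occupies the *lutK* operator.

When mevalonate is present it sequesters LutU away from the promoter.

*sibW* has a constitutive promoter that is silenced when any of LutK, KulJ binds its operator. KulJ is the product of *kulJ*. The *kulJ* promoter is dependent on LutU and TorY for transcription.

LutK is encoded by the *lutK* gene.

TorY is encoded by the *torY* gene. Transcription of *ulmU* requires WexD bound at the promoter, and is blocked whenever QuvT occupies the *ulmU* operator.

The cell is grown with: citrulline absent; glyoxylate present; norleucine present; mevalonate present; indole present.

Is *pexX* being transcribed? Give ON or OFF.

ON

Citrulline is absent, so WexD is active.
Indole is present, so QuvT is inactive.
No repressor is bound and WexD is active, so *ulmU* is transcribed.
So UlmU is produced and active.
Norleucine is present, so GorC is active.
With repressor GorC bound, *lutK* is not transcribed.
So LutK is not produced.
Mevalonate is present, so LutU is inactive.
Glyoxylate is present, so OxaG is inactive.
With no repressor bound, *torY* is transcribed.
So TorY is produced and active.
Required activator LutU is absent, so *kulJ* is not transcribed.
So KulJ is not produced.
With no repressor bound, *sibW* is transcribed.
So SibW is produced and active.
No repressor is bound and SibW is active, so *pexX* is transcribed.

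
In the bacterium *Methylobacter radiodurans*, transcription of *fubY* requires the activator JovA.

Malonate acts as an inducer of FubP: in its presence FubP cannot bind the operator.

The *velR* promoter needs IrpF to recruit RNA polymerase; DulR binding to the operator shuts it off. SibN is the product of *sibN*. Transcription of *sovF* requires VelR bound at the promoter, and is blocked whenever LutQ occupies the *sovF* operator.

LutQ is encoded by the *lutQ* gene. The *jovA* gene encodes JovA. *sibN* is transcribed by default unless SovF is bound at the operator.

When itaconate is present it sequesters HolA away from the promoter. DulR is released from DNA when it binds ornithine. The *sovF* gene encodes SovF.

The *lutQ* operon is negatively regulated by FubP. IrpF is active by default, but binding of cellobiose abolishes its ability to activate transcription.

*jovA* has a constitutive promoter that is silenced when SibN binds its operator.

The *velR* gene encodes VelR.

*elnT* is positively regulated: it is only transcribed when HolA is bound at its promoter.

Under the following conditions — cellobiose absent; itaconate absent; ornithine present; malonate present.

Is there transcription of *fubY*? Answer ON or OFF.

OFF

Malonate is present, so FubP is inactive.
With no repressor bound, *lutQ* is transcribed.
So LutQ is produced and active.
Ornithine is present, so DulR is inactive.
Cellobiose is absent, so IrpF is active.
No repressor is bound and IrpF is active, so *velR* is transcribed.
So VelR is produced and active.
With repressor LutQ bound, *sovF* is not transcribed.
So SovF is not produced.
With no repressor bound, *sibN* is transcribed.
So SibN is produced and active.
With repressor SibN bound, *jovA* is not transcribed.
So JovA is not produced.
Required activator JovA is absent, so *fubY* is not transcribed.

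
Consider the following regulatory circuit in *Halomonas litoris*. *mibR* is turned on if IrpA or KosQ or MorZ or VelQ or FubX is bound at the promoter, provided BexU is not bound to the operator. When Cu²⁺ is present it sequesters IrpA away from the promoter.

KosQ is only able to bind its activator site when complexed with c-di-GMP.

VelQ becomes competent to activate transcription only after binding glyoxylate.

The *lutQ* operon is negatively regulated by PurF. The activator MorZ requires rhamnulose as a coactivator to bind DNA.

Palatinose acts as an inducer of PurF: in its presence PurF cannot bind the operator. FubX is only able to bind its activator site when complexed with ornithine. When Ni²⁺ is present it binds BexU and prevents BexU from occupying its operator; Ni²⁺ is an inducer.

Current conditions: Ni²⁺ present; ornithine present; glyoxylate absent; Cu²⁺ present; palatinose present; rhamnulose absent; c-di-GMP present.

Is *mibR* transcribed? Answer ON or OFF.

Cu²⁺ is present, so IrpA is inactive.
c-di-GMP is present, so KosQ is active.
Rhamnulose is absent, so MorZ is inactive.
Ni²⁺ is present, so BexU is inactive.
Glyoxylate is absent, so VelQ is inactive.
Ornithine is present, so FubX is active.
Activator KosQ is present, so *mibR* is transcribed.

ON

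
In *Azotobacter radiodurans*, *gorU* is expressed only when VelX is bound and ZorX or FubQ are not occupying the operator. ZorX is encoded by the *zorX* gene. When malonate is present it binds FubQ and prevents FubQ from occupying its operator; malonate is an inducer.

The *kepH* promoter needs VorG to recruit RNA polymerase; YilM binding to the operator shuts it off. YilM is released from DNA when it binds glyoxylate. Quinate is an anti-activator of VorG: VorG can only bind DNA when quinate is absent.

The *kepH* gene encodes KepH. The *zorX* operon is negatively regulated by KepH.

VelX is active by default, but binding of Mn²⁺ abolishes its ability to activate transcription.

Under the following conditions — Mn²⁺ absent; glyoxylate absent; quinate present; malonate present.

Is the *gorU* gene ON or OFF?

Mn²⁺ is absent, so VelX is active.
Glyoxylate is absent, so YilM is active.
Quinate is present, so VorG is inactive.
With repressor YilM bound, *kepH* is not transcribed.
So KepH is not produced.
With no repressor bound, *zorX* is transcribed.
So ZorX is produced and active.
Malonate is present, so FubQ is inactive.
With repressor ZorX bound, *gorU* is not transcribed.

OFF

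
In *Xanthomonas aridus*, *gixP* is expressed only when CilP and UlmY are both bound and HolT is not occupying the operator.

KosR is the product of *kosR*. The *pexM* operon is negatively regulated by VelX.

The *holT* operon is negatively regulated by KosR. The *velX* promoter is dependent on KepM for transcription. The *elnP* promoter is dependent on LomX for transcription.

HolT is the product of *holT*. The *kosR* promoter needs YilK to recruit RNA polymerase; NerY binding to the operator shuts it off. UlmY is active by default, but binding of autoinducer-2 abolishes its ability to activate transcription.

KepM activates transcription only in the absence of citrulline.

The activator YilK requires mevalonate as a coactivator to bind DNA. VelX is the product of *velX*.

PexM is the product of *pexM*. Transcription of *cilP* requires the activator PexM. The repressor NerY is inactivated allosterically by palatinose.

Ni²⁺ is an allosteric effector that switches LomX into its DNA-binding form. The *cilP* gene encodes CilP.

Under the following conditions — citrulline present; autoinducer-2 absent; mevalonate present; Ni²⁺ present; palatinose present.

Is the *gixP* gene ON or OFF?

Citrulline is present, so KepM is inactive.
Required activator KepM is absent, so *velX* is not transcribed.
So VelX is not produced.
With no repressor bound, *pexM* is transcribed.
So PexM is produced and active.
No repressor is bound and PexM is active, so *cilP* is transcribed.
So CilP is produced and active.
Palatinose is present, so NerY is inactive.
Mevalonate is present, so YilK is active.
No repressor is bound and YilK is active, so *kosR* is transcribed.
So KosR is produced and active.
With repressor KosR bound, *holT* is not transcribed.
So HolT is not produced.
Autoinducer-2 is absent, so UlmY is active.
No repressor is bound and CilP and UlmY are active, so *gixP* is transcribed.

ON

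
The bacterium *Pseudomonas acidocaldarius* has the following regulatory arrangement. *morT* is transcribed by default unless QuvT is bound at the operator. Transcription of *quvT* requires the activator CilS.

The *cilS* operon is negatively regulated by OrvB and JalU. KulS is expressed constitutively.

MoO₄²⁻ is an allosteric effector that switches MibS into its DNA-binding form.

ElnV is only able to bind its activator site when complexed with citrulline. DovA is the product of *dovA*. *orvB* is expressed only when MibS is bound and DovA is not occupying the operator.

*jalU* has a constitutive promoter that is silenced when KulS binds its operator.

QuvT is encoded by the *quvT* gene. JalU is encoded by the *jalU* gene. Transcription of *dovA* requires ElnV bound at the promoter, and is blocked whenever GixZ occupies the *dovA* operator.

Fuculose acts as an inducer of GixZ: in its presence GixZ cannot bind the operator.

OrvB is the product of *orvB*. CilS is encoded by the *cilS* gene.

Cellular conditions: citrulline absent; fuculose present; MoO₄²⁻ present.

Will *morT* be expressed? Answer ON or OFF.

Fuculose is present, so GixZ is inactive.
Citrulline is absent, so ElnV is inactive.
Required activator ElnV is absent, so *dovA* is not transcribed.
So DovA is not produced.
MoO₄²⁻ is present, so MibS is active.
No repressor is bound and MibS is active, so *orvB* is transcribed.
So OrvB is produced and active.
KulS is produced constitutively and is active.
With repressor KulS bound, *jalU* is not transcribed.
So JalU is not produced.
With repressor OrvB bound, *cilS* is not transcribed.
So CilS is not produced.
Required activator CilS is absent, so *quvT* is not transcribed.
So QuvT is not produced.
With no repressor bound, *morT* is transcribed.

ON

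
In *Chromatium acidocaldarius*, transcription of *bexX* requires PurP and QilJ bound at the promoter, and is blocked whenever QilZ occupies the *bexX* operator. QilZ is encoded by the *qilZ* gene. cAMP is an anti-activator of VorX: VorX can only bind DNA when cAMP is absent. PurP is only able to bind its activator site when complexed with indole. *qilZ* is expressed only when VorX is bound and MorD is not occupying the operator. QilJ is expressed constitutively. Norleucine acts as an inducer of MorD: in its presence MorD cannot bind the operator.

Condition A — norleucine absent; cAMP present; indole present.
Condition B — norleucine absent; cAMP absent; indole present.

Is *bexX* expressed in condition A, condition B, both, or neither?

both

Condition A:
Norleucine is absent, so MorD is active.
cAMP is present, so VorX is inactive.
With repressor MorD bound, *qilZ* is not transcribed.
So QilZ is not produced.
Indole is present, so PurP is active.
QilJ is produced constitutively and is active.
No repressor is bound and PurP and QilJ are active, so *bexX* is transcribed.
→ *bexX* is ON in A.
Condition B:
Norleucine is absent, so MorD is active.
cAMP is absent, so VorX is active.
With repressor MorD bound, *qilZ* is not transcribed.
So QilZ is not produced.
Indole is present, so PurP is active.
QilJ is produced constitutively and is active.
No repressor is bound and PurP and QilJ are active, so *bexX* is transcribed.
→ *bexX* is ON in B.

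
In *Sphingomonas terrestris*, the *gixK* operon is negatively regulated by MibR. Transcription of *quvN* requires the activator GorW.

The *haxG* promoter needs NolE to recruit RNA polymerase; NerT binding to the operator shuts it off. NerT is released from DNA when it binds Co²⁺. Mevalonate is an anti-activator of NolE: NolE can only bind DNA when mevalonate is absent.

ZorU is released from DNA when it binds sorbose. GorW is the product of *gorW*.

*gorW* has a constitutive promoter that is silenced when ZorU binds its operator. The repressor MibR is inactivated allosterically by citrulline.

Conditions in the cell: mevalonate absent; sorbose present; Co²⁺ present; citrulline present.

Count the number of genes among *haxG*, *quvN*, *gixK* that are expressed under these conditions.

Co²⁺ is present, so NerT is inactive.
Mevalonate is absent, so NolE is active.
No repressor is bound and NolE is active, so *haxG* is transcribed.
→ *haxG* is ON.
Sorbose is present, so ZorU is inactive.
With no repressor bound, *gorW* is transcribed.
So GorW is produced and active.
No repressor is bound and GorW is active, so *quvN* is transcribed.
→ *quvN* is ON.
Citrulline is present, so MibR is inactive.
With no repressor bound, *gixK* is transcribed.
→ *gixK* is ON.
3 of the 3 genes are transcribed.

3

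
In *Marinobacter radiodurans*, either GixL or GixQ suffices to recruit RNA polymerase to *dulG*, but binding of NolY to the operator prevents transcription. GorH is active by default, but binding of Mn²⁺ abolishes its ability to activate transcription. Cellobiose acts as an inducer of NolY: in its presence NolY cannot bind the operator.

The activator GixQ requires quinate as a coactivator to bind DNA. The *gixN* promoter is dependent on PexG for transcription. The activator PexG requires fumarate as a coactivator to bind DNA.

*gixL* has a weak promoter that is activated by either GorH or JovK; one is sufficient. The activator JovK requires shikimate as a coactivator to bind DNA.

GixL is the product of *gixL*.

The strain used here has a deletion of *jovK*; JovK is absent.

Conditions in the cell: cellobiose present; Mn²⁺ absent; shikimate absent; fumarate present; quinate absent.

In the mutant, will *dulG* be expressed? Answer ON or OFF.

ON

Cellobiose is present, so NolY is inactive.
Mn²⁺ is absent, so GorH is active.
JovK is non-functional in this strain, so it has no effect.
Activator GorH is present, so *gixL* is transcribed.
So GixL is produced and active.
Quinate is absent, so GixQ is inactive.
Activator GixL is present, so *dulG* is transcribed.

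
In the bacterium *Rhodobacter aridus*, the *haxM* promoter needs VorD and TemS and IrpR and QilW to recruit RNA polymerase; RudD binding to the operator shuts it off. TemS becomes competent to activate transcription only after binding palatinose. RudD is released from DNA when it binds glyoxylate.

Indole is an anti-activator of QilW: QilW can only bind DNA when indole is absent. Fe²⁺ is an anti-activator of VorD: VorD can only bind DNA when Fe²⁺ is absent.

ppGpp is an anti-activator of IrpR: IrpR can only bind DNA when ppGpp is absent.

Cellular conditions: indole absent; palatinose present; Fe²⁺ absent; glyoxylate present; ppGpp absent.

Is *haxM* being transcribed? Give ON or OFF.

ON

Fe²⁺ is absent, so VorD is active.
Palatinose is present, so TemS is active.
ppGpp is absent, so IrpR is active.
Indole is absent, so QilW is active.
Glyoxylate is present, so RudD is inactive.
No repressor is bound and VorD and TemS and IrpR and QilW are active, so *haxM* is transcribed.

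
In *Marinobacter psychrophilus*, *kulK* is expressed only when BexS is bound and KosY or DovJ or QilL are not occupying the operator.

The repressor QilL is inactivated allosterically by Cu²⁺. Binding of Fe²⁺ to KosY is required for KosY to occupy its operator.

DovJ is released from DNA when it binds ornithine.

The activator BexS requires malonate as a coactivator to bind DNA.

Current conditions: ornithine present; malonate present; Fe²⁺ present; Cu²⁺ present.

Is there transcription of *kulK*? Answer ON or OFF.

OFF

Fe²⁺ is present, so KosY is active.
Malonate is present, so BexS is active.
Ornithine is present, so DovJ is inactive.
Cu²⁺ is present, so QilL is inactive.
With repressor KosY bound, *kulK* is not transcribed.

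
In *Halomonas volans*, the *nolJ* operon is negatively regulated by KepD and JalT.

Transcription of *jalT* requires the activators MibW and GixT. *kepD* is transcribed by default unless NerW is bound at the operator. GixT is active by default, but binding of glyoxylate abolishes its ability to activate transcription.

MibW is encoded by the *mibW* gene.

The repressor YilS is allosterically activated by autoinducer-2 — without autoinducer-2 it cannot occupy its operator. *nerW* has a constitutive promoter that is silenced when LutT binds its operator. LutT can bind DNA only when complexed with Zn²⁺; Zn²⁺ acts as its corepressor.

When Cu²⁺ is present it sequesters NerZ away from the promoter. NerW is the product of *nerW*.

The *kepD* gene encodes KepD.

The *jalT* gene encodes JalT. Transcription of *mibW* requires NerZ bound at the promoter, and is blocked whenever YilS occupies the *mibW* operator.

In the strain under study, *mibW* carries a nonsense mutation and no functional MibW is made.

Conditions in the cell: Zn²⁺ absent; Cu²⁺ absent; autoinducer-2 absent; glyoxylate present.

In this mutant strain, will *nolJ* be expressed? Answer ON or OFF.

ON

Zn²⁺ is absent, so LutT is inactive.
With no repressor bound, *nerW* is transcribed.
So NerW is produced and active.
With repressor NerW bound, *kepD* is not transcribed.
So KepD is not produced.
MibW is non-functional in this strain, so it has no effect.
Glyoxylate is present, so GixT is inactive.
Required activator MibW is absent, so *jalT* is not transcribed.
So JalT is not produced.
With no repressor bound, *nolJ* is transcribed.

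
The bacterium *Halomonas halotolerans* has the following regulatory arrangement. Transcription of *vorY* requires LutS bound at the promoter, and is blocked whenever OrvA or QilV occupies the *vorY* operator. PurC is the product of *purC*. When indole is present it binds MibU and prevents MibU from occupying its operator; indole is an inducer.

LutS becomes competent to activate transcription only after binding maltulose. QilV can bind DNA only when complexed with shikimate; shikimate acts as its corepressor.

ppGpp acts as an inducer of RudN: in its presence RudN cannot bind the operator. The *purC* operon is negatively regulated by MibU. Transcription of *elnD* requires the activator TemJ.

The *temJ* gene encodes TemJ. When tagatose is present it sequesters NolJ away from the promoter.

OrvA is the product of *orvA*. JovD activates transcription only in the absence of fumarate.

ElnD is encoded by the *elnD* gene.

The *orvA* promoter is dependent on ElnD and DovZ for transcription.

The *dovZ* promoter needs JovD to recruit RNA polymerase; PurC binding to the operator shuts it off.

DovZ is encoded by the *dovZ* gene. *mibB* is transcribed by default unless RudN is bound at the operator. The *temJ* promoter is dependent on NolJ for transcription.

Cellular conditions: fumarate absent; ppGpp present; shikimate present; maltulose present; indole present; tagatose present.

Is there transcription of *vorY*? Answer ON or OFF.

Tagatose is present, so NolJ is inactive.
Required activator NolJ is absent, so *temJ* is not transcribed.
So TemJ is not produced.
Required activator TemJ is absent, so *elnD* is not transcribed.
So ElnD is not produced.
Indole is present, so MibU is inactive.
With no repressor bound, *purC* is transcribed.
So PurC is produced and active.
Fumarate is absent, so JovD is active.
With repressor PurC bound, *dovZ* is not transcribed.
So DovZ is not produced.
Required activator ElnD is absent, so *orvA* is not transcribed.
So OrvA is not produced.
Maltulose is present, so LutS is active.
Shikimate is present, so QilV is active.
With repressor QilV bound, *vorY* is not transcribed.

OFF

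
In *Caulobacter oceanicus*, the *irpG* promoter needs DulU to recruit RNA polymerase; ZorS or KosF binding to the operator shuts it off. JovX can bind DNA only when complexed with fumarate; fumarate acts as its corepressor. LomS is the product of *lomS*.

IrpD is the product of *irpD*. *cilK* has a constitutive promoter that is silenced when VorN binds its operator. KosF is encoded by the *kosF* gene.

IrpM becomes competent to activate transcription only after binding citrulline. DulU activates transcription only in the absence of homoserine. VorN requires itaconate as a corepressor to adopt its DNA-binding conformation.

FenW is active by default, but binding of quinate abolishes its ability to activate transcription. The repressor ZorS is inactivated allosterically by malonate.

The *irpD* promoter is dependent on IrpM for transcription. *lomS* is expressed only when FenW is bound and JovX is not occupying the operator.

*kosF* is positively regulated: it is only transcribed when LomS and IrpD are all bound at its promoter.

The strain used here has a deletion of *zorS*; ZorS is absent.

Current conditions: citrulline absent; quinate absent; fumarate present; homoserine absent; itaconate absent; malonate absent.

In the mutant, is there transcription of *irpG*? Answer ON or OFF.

ON

ZorS is non-functional in this strain, so it has no effect.
Homoserine is absent, so DulU is active.
Quinate is absent, so FenW is active.
Fumarate is present, so JovX is active.
With repressor JovX bound, *lomS* is not transcribed.
So LomS is not produced.
Citrulline is absent, so IrpM is inactive.
Required activator IrpM is absent, so *irpD* is not transcribed.
So IrpD is not produced.
Required activator LomS is absent, so *kosF* is not transcribed.
So KosF is not produced.
No repressor is bound and DulU is active, so *irpG* is transcribed.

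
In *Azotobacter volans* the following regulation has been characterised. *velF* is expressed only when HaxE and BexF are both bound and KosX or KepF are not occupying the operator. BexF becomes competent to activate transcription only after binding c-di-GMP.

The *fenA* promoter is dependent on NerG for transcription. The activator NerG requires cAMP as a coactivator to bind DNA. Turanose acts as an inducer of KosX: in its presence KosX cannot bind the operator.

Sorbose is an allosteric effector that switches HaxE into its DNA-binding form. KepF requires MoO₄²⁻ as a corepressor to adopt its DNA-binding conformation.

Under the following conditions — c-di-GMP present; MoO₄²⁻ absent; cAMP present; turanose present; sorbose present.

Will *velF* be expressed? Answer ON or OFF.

ON

Sorbose is present, so HaxE is active.
Turanose is present, so KosX is inactive.
MoO₄²⁻ is absent, so KepF is inactive.
c-di-GMP is present, so BexF is active.
No repressor is bound and HaxE and BexF are active, so *velF* is transcribed.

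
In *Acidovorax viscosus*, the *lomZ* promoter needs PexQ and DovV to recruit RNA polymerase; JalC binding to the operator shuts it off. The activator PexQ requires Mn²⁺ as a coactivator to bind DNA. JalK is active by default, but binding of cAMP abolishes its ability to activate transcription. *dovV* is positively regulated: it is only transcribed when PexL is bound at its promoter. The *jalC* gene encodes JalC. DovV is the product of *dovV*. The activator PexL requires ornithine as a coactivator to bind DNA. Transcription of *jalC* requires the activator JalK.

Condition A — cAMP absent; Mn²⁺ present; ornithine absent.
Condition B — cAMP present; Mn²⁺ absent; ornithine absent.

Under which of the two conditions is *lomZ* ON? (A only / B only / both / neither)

Condition A:
cAMP is absent, so JalK is active.
No repressor is bound and JalK is active, so *jalC* is transcribed.
So JalC is produced and active.
Mn²⁺ is present, so PexQ is active.
Ornithine is absent, so PexL is inactive.
Required activator PexL is absent, so *dovV* is not transcribed.
So DovV is not produced.
With repressor JalC bound, *lomZ* is not transcribed.
→ *lomZ* is OFF in A.
Condition B:
cAMP is present, so JalK is inactive.
Required activator JalK is absent, so *jalC* is not transcribed.
So JalC is not produced.
Mn²⁺ is absent, so PexQ is inactive.
Ornithine is absent, so PexL is inactive.
Required activator PexL is absent, so *dovV* is not transcribed.
So DovV is not produced.
Required activator PexQ is absent, so *lomZ* is not transcribed.
→ *lomZ* is OFF in B.

neither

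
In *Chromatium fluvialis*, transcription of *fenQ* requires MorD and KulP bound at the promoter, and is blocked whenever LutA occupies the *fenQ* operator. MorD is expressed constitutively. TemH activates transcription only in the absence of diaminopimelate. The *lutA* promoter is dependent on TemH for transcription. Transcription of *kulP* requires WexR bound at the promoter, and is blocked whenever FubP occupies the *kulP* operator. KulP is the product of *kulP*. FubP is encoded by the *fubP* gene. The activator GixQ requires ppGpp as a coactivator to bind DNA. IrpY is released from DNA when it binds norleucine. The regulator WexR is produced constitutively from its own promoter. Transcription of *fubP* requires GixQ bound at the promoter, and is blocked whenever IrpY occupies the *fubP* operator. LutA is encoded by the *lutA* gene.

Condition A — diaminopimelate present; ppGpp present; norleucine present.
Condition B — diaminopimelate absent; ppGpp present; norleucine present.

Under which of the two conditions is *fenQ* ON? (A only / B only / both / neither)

neither

Condition A:
Diaminopimelate is present, so TemH is inactive.
Required activator TemH is absent, so *lutA* is not transcribed.
So LutA is not produced.
MorD is produced constitutively and is active.
WexR is produced constitutively and is active.
ppGpp is present, so GixQ is active.
Norleucine is present, so IrpY is inactive.
No repressor is bound and GixQ is active, so *fubP* is transcribed.
So FubP is produced and active.
With repressor FubP bound, *kulP* is not transcribed.
So KulP is not produced.
Required activator KulP is absent, so *fenQ* is not transcribed.
→ *fenQ* is OFF in A.
Condition B:
Diaminopimelate is absent, so TemH is active.
No repressor is bound and TemH is active, so *lutA* is transcribed.
So LutA is produced and active.
MorD is produced constitutively and is active.
WexR is produced constitutively and is active.
ppGpp is present, so GixQ is active.
Norleucine is present, so IrpY is inactive.
No repressor is bound and GixQ is active, so *fubP* is transcribed.
So FubP is produced and active.
With repressor FubP bound, *kulP* is not transcribed.
So KulP is not produced.
With repressor LutA bound, *fenQ* is not transcribed.
→ *fenQ* is OFF in B.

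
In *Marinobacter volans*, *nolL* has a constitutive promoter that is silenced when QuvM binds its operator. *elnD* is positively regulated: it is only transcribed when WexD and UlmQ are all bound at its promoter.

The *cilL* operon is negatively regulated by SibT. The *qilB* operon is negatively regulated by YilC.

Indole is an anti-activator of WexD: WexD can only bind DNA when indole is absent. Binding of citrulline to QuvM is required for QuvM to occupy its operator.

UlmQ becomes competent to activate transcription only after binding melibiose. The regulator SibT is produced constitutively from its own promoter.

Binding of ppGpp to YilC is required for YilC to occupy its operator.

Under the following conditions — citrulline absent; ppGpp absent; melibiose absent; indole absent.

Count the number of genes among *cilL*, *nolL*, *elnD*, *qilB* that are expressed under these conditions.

2

SibT is produced constitutively and is active.
With repressor SibT bound, *cilL* is not transcribed.
→ *cilL* is OFF.
Citrulline is absent, so QuvM is inactive.
With no repressor bound, *nolL* is transcribed.
→ *nolL* is ON.
Indole is absent, so WexD is active.
Melibiose is absent, so UlmQ is inactive.
Required activator UlmQ is absent, so *elnD* is not transcribed.
→ *elnD* is OFF.
ppGpp is absent, so YilC is inactive.
With no repressor bound, *qilB* is transcribed.
→ *qilB* is ON.
2 of the 4 genes are transcribed.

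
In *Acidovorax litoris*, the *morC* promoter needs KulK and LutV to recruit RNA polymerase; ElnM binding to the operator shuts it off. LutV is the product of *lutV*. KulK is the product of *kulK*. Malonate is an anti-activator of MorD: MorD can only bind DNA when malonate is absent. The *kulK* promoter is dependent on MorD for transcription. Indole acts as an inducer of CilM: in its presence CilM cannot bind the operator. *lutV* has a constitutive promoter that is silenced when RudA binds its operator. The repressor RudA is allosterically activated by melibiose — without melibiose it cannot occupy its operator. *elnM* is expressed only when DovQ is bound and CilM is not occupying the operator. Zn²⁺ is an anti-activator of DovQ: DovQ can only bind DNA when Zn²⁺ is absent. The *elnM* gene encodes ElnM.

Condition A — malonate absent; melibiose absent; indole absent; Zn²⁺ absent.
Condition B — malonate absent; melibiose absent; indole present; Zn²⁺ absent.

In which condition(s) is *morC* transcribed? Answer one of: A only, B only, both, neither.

A only

Condition A:
Malonate is absent, so MorD is active.
No repressor is bound and MorD is active, so *kulK* is transcribed.
So KulK is produced and active.
Melibiose is absent, so RudA is inactive.
With no repressor bound, *lutV* is transcribed.
So LutV is produced and active.
Indole is absent, so CilM is active.
Zn²⁺ is absent, so DovQ is active.
With repressor CilM bound, *elnM* is not transcribed.
So ElnM is not produced.
No repressor is bound and KulK and LutV are active, so *morC* is transcribed.
→ *morC* is ON in A.
Condition B:
Malonate is absent, so MorD is active.
No repressor is bound and MorD is active, so *kulK* is transcribed.
So KulK is produced and active.
Melibiose is absent, so RudA is inactive.
With no repressor bound, *lutV* is transcribed.
So LutV is produced and active.
Indole is present, so CilM is inactive.
Zn²⁺ is absent, so DovQ is active.
No repressor is bound and DovQ is active, so *elnM* is transcribed.
So ElnM is produced and active.
With repressor ElnM bound, *morC* is not transcribed.
→ *morC* is OFF in B.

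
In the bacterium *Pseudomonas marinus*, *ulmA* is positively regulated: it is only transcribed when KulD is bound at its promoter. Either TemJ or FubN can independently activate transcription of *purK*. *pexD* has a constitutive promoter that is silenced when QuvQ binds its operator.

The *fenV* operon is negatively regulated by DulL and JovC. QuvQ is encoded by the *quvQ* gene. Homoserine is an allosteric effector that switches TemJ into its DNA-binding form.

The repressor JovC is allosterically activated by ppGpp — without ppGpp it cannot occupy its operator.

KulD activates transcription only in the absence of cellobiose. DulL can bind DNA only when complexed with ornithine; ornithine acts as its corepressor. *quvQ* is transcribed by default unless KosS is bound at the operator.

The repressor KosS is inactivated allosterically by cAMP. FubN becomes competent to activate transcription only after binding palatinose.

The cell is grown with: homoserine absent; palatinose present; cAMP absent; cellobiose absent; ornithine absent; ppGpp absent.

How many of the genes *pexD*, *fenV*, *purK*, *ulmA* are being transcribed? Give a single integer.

cAMP is absent, so KosS is active.
With repressor KosS bound, *quvQ* is not transcribed.
So QuvQ is not produced.
With no repressor bound, *pexD* is transcribed.
→ *pexD* is ON.
Ornithine is absent, so DulL is inactive.
ppGpp is absent, so JovC is inactive.
With no repressor bound, *fenV* is transcribed.
→ *fenV* is ON.
Homoserine is absent, so TemJ is inactive.
Palatinose is present, so FubN is active.
Activator FubN is present, so *purK* is transcribed.
→ *purK* is ON.
Cellobiose is absent, so KulD is active.
No repressor is bound and KulD is active, so *ulmA* is transcribed.
→ *ulmA* is ON.
4 of the 4 genes are transcribed.

4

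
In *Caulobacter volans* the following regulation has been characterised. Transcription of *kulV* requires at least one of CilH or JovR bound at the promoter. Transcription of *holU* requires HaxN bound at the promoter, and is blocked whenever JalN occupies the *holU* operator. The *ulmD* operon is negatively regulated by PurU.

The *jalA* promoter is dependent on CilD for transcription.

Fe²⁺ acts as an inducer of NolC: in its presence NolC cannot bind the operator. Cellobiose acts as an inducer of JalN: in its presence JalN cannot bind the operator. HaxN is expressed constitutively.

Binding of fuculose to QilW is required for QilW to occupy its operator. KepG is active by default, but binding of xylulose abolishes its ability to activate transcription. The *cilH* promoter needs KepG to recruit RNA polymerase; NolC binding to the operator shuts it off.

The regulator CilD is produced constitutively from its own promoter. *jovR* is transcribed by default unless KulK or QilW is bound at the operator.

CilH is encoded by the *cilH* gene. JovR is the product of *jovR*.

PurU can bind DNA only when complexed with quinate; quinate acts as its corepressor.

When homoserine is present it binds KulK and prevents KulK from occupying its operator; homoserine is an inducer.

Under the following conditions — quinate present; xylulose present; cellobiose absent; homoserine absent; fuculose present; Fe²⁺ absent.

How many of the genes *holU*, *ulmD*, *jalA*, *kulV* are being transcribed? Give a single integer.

HaxN is produced constitutively and is active.
Cellobiose is absent, so JalN is active.
With repressor JalN bound, *holU* is not transcribed.
→ *holU* is OFF.
Quinate is present, so PurU is active.
With repressor PurU bound, *ulmD* is not transcribed.
→ *ulmD* is OFF.
CilD is produced constitutively and is active.
No repressor is bound and CilD is active, so *jalA* is transcribed.
→ *jalA* is ON.
Xylulose is present, so KepG is inactive.
Fe²⁺ is absent, so NolC is active.
With repressor NolC bound, *cilH* is not transcribed.
So CilH is not produced.
Homoserine is absent, so KulK is active.
Fuculose is present, so QilW is active.
With repressor KulK bound, *jovR* is not transcribed.
So JovR is not produced.
No activator is available at the *kulV* promoter, so *kulV* is not transcribed.
→ *kulV* is OFF.
1 of the 4 genes is transcribed.

1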